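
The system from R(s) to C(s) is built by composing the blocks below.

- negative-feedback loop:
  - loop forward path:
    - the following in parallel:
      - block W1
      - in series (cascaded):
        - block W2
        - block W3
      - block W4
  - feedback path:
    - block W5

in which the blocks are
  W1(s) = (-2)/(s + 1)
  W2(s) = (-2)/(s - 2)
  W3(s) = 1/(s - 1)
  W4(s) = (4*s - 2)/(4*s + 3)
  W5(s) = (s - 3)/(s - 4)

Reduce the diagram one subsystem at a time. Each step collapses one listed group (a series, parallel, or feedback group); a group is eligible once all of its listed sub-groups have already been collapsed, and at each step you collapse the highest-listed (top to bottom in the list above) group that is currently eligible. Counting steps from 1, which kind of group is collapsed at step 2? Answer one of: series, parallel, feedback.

Step 1: series reduction of W2, W3
Step 2: combine W1, (W2*W3), W4 in parallel
Step 3: reduce the feedback loop with forward (W1+(W2*W3)+W4) and return W5
The group at step 2 is a parallel group.

Answer: parallel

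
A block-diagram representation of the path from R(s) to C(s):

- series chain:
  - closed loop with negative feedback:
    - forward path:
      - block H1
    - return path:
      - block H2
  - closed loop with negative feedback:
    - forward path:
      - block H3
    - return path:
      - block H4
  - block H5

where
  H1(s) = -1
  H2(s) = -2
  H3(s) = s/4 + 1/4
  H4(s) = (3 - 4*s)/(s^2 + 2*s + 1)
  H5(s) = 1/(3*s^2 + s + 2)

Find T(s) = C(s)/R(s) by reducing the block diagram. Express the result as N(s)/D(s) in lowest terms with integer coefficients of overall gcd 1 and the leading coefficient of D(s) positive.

Step 1 - collapse the loop (H1 forward, H2 return), giving (-1)/3
Step 2 - apply the feedback formula to H3, H4, giving s^2/7 + 2*s/7 + 1/7
Step 3 - combine [H1/(1+H1*H2)], [H3/(1+H3*H4)], H5 in series; the result is T(s) itself (integer coefficients, no common factor, positive leading denominator coefficient)

Therefore the answer is (-s^2 - 2*s - 1)/(63*s^2 + 21*s + 42).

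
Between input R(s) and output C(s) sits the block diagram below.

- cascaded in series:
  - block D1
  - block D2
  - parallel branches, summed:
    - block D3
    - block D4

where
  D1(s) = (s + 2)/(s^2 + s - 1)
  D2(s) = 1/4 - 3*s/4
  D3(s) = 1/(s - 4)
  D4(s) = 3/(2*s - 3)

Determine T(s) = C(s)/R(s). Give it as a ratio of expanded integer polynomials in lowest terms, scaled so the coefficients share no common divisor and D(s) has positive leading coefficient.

Reducing step by step:

Step 1: combine D3, D4 in parallel = (5*s - 15)/(2*s^2 - 11*s + 12)
Step 2: series reduction of D1, D2, (D3+D4), giving the overall T(s)

Answer: (-15*s^3 + 20*s^2 + 85*s - 30)/(8*s^4 - 36*s^3 - 4*s^2 + 92*s - 48)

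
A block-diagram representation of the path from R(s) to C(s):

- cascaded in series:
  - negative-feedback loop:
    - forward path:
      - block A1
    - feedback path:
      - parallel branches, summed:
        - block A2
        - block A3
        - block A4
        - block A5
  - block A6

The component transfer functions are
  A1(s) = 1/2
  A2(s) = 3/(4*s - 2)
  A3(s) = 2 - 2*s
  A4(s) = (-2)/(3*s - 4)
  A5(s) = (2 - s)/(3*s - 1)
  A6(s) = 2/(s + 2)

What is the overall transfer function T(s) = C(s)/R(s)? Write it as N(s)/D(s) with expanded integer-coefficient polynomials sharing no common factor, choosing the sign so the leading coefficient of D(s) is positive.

(1) combine A2, A3, A4, A5 in parallel, giving (-72*s^4 + 216*s^3 - 199*s^2 + 31*s + 8)/(36*s^3 - 78*s^2 + 46*s - 8)
(2) apply the feedback formula to A1, (A2+A3+A4+A5), giving (-36*s^3 + 78*s^2 - 46*s + 8)/(72*s^4 - 288*s^3 + 355*s^2 - 123*s + 8)
(3) combine [A1/(1+A1*(A2+A3+A4+A5))], A6 in series, which is the overall transfer function T(s) = C(s)/R(s) in lowest terms

Hence the answer: (-72*s^3 + 156*s^2 - 92*s + 16)/(72*s^5 - 144*s^4 - 221*s^3 + 587*s^2 - 238*s + 16)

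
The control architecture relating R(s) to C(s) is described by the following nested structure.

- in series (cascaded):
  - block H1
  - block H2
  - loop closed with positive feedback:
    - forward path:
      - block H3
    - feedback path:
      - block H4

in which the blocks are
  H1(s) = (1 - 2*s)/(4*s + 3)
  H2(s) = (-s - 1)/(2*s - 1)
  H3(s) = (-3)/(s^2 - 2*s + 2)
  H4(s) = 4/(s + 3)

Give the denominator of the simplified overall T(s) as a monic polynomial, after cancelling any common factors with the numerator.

Reducing step by step:

1. close the feedback loop around H3, H4 -> (-3*s - 9)/(s^3 + s^2 - 4*s + 18)
2. combine H1, H2, [H3/(1-H3*H4)] in series -> (-3*s^2 - 12*s - 9)/(4*s^4 + 7*s^3 - 13*s^2 + 60*s + 54)
The result of step 2 is T(s) in lowest terms. Its denominator has leading coefficient 4; dividing the denominator through by 4 makes it monic.

Answer: s^4 + 7*s^3/4 - 13*s^2/4 + 15*s + 27/2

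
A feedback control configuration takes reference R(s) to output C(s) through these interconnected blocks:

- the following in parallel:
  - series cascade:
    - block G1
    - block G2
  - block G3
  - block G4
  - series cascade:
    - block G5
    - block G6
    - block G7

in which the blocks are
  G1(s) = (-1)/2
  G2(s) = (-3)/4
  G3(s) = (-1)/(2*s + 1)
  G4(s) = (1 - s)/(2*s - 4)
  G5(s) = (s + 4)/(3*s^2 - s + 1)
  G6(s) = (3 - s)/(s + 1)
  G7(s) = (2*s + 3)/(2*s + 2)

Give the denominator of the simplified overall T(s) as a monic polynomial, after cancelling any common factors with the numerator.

First reduce the diagram to T(s).

[1] series reduction of G1, G2, giving 3/8
[2] multiply G5, G6, G7 (series), giving (-2*s^3 - 5*s^2 + 21*s + 36)/(6*s^4 + 10*s^3 + 4*s^2 + 2*s + 2)
[3] combine (G1*G2), G3, G4, (G5*G6*G7) in parallel, giving (-6*s^6 - 65*s^5 - 43*s^4 + 286*s^3 + 89*s^2 - 599*s - 274)/(48*s^6 + 8*s^5 - 136*s^4 - 112*s^3 - 40*s^2 - 40*s - 16)
Step 3 gives the fully reduced T(s), with no common factor left to cancel. The denominator's leading coefficient is 48, so divide each of its coefficients by 48 to get the monic form.

Answer: s^6 + s^5/6 - 17*s^4/6 - 7*s^3/3 - 5*s^2/6 - 5*s/6 - 1/3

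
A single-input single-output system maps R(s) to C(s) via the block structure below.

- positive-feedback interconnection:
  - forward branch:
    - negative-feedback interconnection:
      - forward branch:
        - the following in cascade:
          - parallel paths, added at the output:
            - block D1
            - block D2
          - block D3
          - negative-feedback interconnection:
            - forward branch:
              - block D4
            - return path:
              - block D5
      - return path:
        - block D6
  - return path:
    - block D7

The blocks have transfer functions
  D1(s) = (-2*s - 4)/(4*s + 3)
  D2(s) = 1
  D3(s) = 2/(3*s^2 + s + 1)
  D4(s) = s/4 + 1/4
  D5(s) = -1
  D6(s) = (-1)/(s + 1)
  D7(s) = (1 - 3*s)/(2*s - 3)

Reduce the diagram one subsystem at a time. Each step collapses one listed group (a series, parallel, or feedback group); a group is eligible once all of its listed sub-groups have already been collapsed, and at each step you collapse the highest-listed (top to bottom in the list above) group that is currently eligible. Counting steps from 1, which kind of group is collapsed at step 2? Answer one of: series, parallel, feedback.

Answer: feedback

Working:
[1] sum the parallel branches D1, D2
[2] apply the feedback formula to D4, D5
[3] combine (D1+D2), D3, [D4/(1+D4*D5)] in series
[4] reduce the feedback loop with forward ((D1+D2)*D3*[D4/(1+D4*D5)]) and return D6
[5] reduce the feedback loop with forward [((D1+D2)*D3*[D4/(1+D4*D5)])/(1+((D1+D2)*D3*[D4/(1+D4*D5)])*D6)] and return D7
So the answer for step 2 is feedback.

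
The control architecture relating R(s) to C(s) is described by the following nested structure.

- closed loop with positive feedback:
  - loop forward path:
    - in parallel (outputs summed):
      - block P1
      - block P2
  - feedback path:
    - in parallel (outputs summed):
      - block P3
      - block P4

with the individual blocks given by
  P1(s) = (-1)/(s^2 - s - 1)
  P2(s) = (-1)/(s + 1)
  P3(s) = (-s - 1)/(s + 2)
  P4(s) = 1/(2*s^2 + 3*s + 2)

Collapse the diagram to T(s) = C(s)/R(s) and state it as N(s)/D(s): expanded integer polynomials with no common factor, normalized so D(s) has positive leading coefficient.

Reducing step by step:

Step 1. add P1, P2 (parallel); result (-s^2)/(s^3 - 2*s - 1)
Step 2. add P3, P4 (parallel); result (-2*s^3 - 5*s^2 - 4*s)/(2*s^3 + 7*s^2 + 8*s + 4)
Step 3. feedback reduction of (P1+P2), (P3+P4); the result is T(s) itself (integer coefficients, no common factor, positive leading denominator coefficient)

Answer: (-2*s^5 - 7*s^4 - 8*s^3 - 4*s^2)/(2*s^6 + 5*s^5 - s^4 - 16*s^3 - 23*s^2 - 16*s - 4)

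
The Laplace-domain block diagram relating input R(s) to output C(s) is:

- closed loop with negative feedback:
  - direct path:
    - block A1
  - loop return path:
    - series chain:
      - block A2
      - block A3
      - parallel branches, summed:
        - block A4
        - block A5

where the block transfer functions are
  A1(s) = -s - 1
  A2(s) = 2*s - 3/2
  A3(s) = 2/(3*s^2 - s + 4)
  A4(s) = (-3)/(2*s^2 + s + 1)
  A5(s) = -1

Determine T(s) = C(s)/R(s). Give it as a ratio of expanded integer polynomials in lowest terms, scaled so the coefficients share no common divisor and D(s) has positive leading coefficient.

(1) parallel reduction of A4, A5 = (-2*s^2 - s - 4)/(2*s^2 + s + 1)
(2) series reduction of A2, A3, (A4+A5) = (-8*s^3 + 2*s^2 - 13*s + 12)/(6*s^4 + s^3 + 10*s^2 + 3*s + 4)
(3) feedback reduction of A1, (A2*A3*(A4+A5)): this yields T(s), and no further normalization is needed

Hence the answer: (-6*s^5 - 7*s^4 - 11*s^3 - 13*s^2 - 7*s - 4)/(14*s^4 + 7*s^3 + 21*s^2 + 4*s - 8)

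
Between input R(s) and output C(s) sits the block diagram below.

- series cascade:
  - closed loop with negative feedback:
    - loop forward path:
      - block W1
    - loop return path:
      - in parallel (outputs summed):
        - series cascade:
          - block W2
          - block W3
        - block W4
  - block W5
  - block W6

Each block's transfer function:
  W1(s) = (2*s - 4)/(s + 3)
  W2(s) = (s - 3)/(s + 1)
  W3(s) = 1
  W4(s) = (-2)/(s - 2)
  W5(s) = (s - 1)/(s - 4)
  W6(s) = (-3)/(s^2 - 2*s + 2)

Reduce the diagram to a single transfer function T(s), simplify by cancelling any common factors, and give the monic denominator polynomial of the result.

First reduce the diagram to T(s).

Step 1: reduce the series chain W2, W3: (s - 3)/(s + 1)
Step 2: combine (W2*W3), W4 in parallel: (s^2 - 7*s + 4)/(s^2 - s - 2)
Step 3: reduce the feedback loop with forward W1 and return ((W2*W3)+W4): (2*s^2 - 2*s - 4)/(3*s^2 - 10*s + 11)
Step 4: series reduction of [W1/(1+W1*((W2*W3)+W4))], W5, W6: (-6*s^3 + 12*s^2 + 6*s - 12)/(3*s^5 - 28*s^4 + 101*s^3 - 190*s^2 + 190*s - 88)
That last expression is T(s), already simplified. Scaling its denominator by 1/3 (the reciprocal of the leading coefficient) yields the monic denominator.

Answer: s^5 - 28*s^4/3 + 101*s^3/3 - 190*s^2/3 + 190*s/3 - 88/3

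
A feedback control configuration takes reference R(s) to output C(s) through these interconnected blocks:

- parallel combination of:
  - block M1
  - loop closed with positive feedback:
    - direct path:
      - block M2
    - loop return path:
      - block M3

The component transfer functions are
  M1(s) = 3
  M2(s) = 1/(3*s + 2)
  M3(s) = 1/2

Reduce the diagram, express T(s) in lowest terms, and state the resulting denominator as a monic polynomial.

Answer: s + 1/2

Working:
Step 1. collapse the loop (M2 forward, M3 return) gives 2/(6*s + 3)
Step 2. combine M1, [M2/(1-M2*M3)] in parallel gives (18*s + 11)/(6*s + 3)
T(s) is the step-2 result (common factors already cancelled). Leading coefficient of the denominator: 6. Divide through by 6 for the monic polynomial.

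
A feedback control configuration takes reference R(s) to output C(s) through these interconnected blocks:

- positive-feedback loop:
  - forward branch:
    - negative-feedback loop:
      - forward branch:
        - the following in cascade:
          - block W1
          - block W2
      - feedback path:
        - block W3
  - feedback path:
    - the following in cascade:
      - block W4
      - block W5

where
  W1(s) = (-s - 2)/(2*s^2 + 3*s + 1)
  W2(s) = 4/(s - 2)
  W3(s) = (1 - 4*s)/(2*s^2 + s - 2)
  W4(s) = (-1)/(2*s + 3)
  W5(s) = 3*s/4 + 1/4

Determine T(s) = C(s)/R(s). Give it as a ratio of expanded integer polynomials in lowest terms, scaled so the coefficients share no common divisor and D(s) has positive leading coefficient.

Step 1: combine W1, W2 in series, giving (-4*s - 8)/(2*s^3 - s^2 - 5*s - 2)
Step 2: apply the feedback formula to (W1*W2), W3, giving (-8*s^3 - 20*s^2 + 16)/(4*s^5 - 15*s^3 + 9*s^2 + 36*s - 4)
Step 3: combine W4, W5 in series, giving (-3*s - 1)/(8*s + 12)
Step 4: feedback reduction of [(W1*W2)/(1+(W1*W2)*W3)], (W4*W5), giving the overall T(s)

Hence the answer: (-8*s^4 - 32*s^3 - 30*s^2 + 16*s + 24)/(4*s^6 + 6*s^5 - 18*s^4 - 22*s^3 + 47*s^2 + 56*s - 4)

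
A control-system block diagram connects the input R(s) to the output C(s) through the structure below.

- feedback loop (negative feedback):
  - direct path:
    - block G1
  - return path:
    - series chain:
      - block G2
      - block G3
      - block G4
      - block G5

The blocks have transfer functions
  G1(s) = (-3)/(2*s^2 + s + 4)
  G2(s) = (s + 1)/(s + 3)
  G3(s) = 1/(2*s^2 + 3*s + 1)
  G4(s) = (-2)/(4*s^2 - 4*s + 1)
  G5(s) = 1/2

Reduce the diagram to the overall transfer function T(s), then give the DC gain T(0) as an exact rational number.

Step 1 - series reduction of G2, G3, G4, G5; result (-1)/(8*s^4 + 20*s^3 - 14*s^2 - 5*s + 3)
Step 2 - collapse the loop (G1 forward, (G2*G3*G4*G5) return); result (-24*s^4 - 60*s^3 + 42*s^2 + 15*s - 9)/(16*s^6 + 48*s^5 + 24*s^4 + 56*s^3 - 55*s^2 - 17*s + 15)
That last expression is T(s); at s = 0 only the constant terms survive, so T(0) = -9/15 = -3/5.

Therefore the answer is -3/5.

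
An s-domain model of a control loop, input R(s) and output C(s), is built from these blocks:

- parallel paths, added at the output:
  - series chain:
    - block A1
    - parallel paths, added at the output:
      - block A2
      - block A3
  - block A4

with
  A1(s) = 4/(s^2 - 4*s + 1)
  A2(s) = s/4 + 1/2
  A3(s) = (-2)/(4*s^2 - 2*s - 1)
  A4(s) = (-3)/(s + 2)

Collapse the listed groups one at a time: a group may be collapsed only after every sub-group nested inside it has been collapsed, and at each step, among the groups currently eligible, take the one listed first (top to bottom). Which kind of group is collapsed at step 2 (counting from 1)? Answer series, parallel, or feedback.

Answer: series

Working:
1. sum the parallel branches A2, A3
2. multiply A1, (A2+A3) (series)
3. add (A1*(A2+A3)), A4 (parallel)
At step 2 the group reduced is series.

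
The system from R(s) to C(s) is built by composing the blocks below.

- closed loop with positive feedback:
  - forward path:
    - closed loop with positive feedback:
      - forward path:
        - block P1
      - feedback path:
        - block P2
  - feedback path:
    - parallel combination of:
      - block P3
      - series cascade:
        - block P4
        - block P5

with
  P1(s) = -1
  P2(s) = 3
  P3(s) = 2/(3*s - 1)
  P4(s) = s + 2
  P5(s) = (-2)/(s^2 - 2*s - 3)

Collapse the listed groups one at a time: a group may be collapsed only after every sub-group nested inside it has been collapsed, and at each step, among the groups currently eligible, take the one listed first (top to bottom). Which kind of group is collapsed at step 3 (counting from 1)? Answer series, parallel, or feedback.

Step 1. reduce the feedback loop with forward P1 and return P2
Step 2. series reduction of P4, P5
Step 3. reduce the parallel group P3, (P4*P5)
Step 4. collapse the loop ([P1/(1-P1*P2)] forward, (P3+(P4*P5)) return)
The group at step 3 is a parallel group.

Therefore the answer is parallel.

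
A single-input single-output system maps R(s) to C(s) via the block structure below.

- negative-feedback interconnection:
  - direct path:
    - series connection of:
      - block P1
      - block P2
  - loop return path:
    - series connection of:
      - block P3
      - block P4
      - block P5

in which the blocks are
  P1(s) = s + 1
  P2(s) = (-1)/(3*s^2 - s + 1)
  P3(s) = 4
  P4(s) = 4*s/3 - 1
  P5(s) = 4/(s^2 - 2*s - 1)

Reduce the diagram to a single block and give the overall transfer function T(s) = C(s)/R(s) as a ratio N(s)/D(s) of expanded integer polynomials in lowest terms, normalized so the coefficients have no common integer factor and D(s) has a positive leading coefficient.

[1] combine P1, P2 in series, giving (-s - 1)/(3*s^2 - s + 1)
[2] reduce the series chain P3, P4, P5, giving (64*s - 48)/(3*s^2 - 6*s - 3)
[3] close the feedback loop around (P1*P2), (P3*P4*P5): this yields T(s), and no further normalization is needed

Answer: (-3*s^3 + 3*s^2 + 9*s + 3)/(9*s^4 - 21*s^3 - 64*s^2 - 19*s + 45)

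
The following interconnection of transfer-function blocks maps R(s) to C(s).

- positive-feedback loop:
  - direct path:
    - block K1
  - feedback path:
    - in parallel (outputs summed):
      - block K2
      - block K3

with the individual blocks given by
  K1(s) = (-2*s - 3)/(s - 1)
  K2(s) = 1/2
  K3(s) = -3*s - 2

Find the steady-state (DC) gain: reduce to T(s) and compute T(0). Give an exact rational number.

Reducing step by step:

(1) combine K2, K3 in parallel = -3*s - 3/2
(2) close the feedback loop around K1, (K2+K3) = (4*s + 6)/(12*s^2 + 22*s + 11)
The step-2 result is T(s). Setting s = 0: T(0) = 6/11.

Answer: 6/11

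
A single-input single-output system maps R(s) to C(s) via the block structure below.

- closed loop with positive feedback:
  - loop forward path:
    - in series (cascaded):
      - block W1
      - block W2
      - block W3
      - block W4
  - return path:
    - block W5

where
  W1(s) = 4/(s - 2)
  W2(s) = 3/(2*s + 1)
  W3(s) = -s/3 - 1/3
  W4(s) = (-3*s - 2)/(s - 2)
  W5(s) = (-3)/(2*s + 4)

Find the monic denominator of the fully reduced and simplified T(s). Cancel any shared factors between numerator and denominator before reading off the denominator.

Answer: s^4 - 3*s^3/2 + 4*s^2 + 21*s + 10

Working:
Step 1 - cascade W1, W2, W3, W4; result (12*s^2 + 20*s + 8)/(2*s^3 - 7*s^2 + 4*s + 4)
Step 2 - apply the feedback formula to (W1*W2*W3*W4), W5; result (12*s^3 + 44*s^2 + 48*s + 16)/(2*s^4 - 3*s^3 + 8*s^2 + 42*s + 20)
No further cancellation is possible in the step-2 result, so that is T(s). Its denominator becomes monic after dividing by the leading coefficient 2.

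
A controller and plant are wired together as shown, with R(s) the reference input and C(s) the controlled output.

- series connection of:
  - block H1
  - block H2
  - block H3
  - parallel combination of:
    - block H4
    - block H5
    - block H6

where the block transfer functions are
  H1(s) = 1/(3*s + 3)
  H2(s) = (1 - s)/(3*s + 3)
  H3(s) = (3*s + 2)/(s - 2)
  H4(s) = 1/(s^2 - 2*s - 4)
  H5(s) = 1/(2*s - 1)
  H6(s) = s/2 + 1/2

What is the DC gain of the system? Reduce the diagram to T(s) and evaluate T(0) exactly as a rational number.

The answer is 1/12.

Reasoning:
Step 1 - add H4, H5, H6 (parallel): (2*s^4 - 3*s^3 - 9*s^2 - 2*s - 6)/(4*s^3 - 10*s^2 - 12*s + 8)
Step 2 - reduce the series chain H1, H2, H3, (H4+H5+H6): (-6*s^6 + 11*s^5 + 28*s^4 - 9*s^3 - 2*s^2 - 10*s - 12)/(36*s^6 - 90*s^5 - 216*s^4 + 270*s^3 + 504*s^2 - 144)
DC gain: substitute s = 0 into T(s) from step 2: T(0) = -12/(-144) = 1/12.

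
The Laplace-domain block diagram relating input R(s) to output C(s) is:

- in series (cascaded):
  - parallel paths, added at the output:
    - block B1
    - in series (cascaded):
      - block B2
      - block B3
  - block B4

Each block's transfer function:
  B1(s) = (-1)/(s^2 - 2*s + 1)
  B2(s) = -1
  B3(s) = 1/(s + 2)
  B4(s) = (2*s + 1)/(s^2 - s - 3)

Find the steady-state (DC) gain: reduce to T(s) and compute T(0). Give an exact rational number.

Answer: 1/2

Working:
Step 1: combine B2, B3 in series gives (-1)/(s + 2)
Step 2: sum the parallel branches B1, (B2*B3) gives (-s^2 + s - 3)/(s^3 - 3*s + 2)
Step 3: multiply (B1+(B2*B3)), B4 (series) gives (-2*s^3 + s^2 - 5*s - 3)/(s^5 - s^4 - 6*s^3 + 5*s^2 + 7*s - 6)
The step-3 result is T(s). Setting s = 0: T(0) = -3/(-6) = 1/2.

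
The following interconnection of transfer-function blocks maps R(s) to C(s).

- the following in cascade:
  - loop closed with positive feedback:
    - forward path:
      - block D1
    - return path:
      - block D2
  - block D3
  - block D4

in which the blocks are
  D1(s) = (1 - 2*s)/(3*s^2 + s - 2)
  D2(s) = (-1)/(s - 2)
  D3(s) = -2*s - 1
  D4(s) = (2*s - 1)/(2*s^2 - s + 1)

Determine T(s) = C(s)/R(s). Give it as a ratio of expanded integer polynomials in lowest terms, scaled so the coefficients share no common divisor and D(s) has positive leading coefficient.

Reducing step by step:

Step 1. close the feedback loop around D1, D2 = (-2*s^2 + 5*s - 2)/(3*s^3 - 5*s^2 - 6*s + 5)
Step 2. cascade [D1/(1-D1*D2)], D3, D4: this yields T(s), and no further normalization is needed

Answer: (8*s^4 - 20*s^3 + 6*s^2 + 5*s - 2)/(6*s^5 - 13*s^4 - 4*s^3 + 11*s^2 - 11*s + 5)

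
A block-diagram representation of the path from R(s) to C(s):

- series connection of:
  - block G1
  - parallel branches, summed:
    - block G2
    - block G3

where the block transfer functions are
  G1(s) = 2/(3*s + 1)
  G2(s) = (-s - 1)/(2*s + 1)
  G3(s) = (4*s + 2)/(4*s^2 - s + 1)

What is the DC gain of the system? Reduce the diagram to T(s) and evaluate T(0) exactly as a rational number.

(1) reduce the parallel group G2, G3 -> (-4*s^3 + 5*s^2 + 8*s + 1)/(8*s^3 + 2*s^2 + s + 1)
(2) combine G1, (G2+G3) in series -> (-8*s^3 + 10*s^2 + 16*s + 2)/(24*s^4 + 14*s^3 + 5*s^2 + 4*s + 1)
The step-2 result is T(s). Setting s = 0: T(0) = 2/1 = 2.

Therefore the answer is 2.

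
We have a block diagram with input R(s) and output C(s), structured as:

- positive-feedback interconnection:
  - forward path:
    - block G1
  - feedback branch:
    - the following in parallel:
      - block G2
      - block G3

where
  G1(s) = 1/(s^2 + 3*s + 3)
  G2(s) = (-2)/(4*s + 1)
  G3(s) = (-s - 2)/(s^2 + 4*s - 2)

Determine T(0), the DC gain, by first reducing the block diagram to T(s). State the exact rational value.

Reducing step by step:

(1) parallel reduction of G2, G3, giving (-6*s^2 - 17*s + 2)/(4*s^3 + 17*s^2 - 4*s - 2)
(2) feedback reduction of G1, (G2+G3), giving (4*s^3 + 17*s^2 - 4*s - 2)/(4*s^5 + 29*s^4 + 59*s^3 + 43*s^2 - s - 8)
That last expression is T(s); at s = 0 only the constant terms survive, so T(0) = -2/(-8) = 1/4.

Answer: 1/4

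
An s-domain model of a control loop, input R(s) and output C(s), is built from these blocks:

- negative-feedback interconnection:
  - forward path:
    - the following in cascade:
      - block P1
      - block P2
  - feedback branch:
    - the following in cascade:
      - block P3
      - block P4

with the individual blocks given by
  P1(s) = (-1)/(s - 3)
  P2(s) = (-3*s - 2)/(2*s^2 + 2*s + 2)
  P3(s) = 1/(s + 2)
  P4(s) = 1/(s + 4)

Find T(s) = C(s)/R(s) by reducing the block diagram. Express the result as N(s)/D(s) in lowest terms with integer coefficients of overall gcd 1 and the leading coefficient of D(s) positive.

[1] series reduction of P1, P2 gives (3*s + 2)/(2*s^3 - 4*s^2 - 4*s - 6)
[2] multiply P3, P4 (series) gives 1/(s^2 + 6*s + 8)
[3] feedback reduction of (P1*P2), (P3*P4): this yields T(s), and no further normalization is needed

Answer: (3*s^3 + 20*s^2 + 36*s + 16)/(2*s^5 + 8*s^4 - 12*s^3 - 62*s^2 - 65*s - 46)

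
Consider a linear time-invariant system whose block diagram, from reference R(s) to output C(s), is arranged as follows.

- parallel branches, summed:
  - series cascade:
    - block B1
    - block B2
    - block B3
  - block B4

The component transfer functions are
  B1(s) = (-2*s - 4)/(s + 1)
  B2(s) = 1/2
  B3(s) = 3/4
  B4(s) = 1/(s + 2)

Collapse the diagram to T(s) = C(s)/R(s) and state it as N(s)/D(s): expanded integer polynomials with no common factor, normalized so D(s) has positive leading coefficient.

(1) multiply B1, B2, B3 (series): (-3*s - 6)/(4*s + 4)
(2) sum the parallel branches (B1*B2*B3), B4, giving the overall T(s)

Therefore the answer is (-3*s^2 - 8*s - 8)/(4*s^2 + 12*s + 8).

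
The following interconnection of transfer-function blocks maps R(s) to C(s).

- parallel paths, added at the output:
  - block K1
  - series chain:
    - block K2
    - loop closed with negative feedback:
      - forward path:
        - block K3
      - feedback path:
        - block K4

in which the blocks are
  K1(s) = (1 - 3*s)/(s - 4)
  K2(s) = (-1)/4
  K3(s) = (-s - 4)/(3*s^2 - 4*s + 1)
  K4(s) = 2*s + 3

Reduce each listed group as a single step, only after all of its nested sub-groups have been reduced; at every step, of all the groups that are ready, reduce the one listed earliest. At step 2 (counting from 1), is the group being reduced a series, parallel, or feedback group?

The answer is series.

Reasoning:
Step 1 - close the feedback loop around K3, K4
Step 2 - reduce the series chain K2, [K3/(1+K3*K4)]
Step 3 - reduce the parallel group K1, (K2*[K3/(1+K3*K4)])
Step 2 collapses a series group.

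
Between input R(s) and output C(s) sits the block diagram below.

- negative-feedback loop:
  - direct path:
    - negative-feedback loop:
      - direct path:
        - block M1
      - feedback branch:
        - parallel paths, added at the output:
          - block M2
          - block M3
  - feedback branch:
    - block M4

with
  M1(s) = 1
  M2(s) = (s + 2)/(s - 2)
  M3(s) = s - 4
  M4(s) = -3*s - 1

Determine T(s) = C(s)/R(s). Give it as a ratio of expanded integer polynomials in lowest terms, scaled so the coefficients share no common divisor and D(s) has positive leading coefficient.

Step 1. parallel reduction of M2, M3, giving (s^2 - 5*s + 10)/(s - 2)
Step 2. reduce the feedback loop with forward M1 and return (M2+M3), giving (s - 2)/(s^2 - 4*s + 8)
Step 3. reduce the feedback loop with forward [M1/(1+M1*(M2+M3))] and return M4 - this is the overall T(s), already in the required normalized form

Hence the answer: (2 - s)/(2*s^2 - s - 10)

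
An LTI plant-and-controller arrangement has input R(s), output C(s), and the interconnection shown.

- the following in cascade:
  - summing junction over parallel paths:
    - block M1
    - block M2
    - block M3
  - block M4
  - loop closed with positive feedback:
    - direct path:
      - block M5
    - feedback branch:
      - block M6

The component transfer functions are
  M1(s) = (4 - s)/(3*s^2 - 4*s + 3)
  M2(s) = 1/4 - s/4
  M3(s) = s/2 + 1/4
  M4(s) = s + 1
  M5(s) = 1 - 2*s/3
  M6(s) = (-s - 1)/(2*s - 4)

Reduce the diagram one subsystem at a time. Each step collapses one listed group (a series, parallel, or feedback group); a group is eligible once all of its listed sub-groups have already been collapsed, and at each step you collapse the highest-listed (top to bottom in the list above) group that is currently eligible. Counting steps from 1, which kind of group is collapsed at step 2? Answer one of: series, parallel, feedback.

Reducing step by step:

[1] sum the parallel branches M1, M2, M3
[2] feedback reduction of M5, M6
[3] multiply (M1+M2+M3), M4, [M5/(1-M5*M6)] (series)
So the answer for step 2 is feedback.

Answer: feedback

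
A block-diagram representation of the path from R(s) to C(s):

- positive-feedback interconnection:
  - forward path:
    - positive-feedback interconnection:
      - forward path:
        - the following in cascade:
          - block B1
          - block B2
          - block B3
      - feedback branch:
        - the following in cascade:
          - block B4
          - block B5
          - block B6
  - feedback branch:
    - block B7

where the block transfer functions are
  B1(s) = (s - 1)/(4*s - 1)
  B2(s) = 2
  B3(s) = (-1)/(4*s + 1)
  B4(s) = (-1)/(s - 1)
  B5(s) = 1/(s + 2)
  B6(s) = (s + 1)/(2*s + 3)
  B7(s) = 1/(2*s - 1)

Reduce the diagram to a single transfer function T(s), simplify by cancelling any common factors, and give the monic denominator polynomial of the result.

Step 1 - multiply B1, B2, B3 (series): (2 - 2*s)/(16*s^2 - 1)
Step 2 - series reduction of B4, B5, B6: (-s - 1)/(2*s^3 + 5*s^2 - s - 6)
Step 3 - collapse the loop ((B1*B2*B3) forward, (B4*B5*B6) return): (-4*s^3 - 10*s^2 + 2*s + 12)/(32*s^4 + 112*s^3 + 94*s^2 - 9*s - 8)
Step 4 - feedback reduction of [(B1*B2*B3)/(1-(B1*B2*B3)*(B4*B5*B6))], B7: (-8*s^4 - 16*s^3 + 14*s^2 + 22*s - 12)/(64*s^5 + 192*s^4 + 80*s^3 - 102*s^2 - 9*s - 4)
T(s) is the step-4 result (common factors already cancelled). Leading coefficient of the denominator: 64. Divide through by 64 for the monic polynomial.

Answer: s^5 + 3*s^4 + 5*s^3/4 - 51*s^2/32 - 9*s/64 - 1/16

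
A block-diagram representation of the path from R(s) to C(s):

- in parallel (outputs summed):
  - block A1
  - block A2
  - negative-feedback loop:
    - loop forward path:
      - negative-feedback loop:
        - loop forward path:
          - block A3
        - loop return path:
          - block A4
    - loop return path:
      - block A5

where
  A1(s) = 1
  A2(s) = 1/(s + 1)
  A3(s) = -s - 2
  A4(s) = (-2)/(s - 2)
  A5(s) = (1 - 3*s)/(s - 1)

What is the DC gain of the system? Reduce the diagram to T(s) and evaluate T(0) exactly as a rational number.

Step 1 - feedback reduction of A3, A4 -> (4 - s^2)/(3*s + 2)
Step 2 - collapse the loop ([A3/(1+A3*A4)] forward, A5 return) -> (-s^3 + s^2 + 4*s - 4)/(3*s^3 + 2*s^2 - 13*s + 2)
Step 3 - reduce the parallel group A1, A2, [[A3/(1+A3*A4)]/(1+[A3/(1+A3*A4)]*A5)] -> (2*s^4 + 8*s^3 - 4*s^2 - 24*s)/(3*s^4 + 5*s^3 - 11*s^2 - 11*s + 2)
The step-3 result is T(s). Setting s = 0: T(0) = 0/2 = 0.

Answer: 0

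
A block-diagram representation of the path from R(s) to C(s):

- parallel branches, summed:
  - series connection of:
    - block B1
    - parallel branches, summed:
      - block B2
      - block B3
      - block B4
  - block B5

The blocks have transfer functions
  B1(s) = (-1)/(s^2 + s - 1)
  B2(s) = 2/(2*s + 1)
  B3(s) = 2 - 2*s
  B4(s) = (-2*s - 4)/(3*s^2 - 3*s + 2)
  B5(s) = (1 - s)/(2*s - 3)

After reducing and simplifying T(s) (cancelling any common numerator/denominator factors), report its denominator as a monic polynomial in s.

Reducing step by step:

1. sum the parallel branches B2, B3, B4, giving (-12*s^4 + 18*s^3 - 6*s^2 - 18*s + 4)/(6*s^3 - 3*s^2 + s + 2)
2. multiply B1, (B2+B3+B4) (series), giving (12*s^4 - 18*s^3 + 6*s^2 + 18*s - 4)/(6*s^5 + 3*s^4 - 8*s^3 + 6*s^2 + s - 2)
3. reduce the parallel group (B1*(B2+B3+B4)), B5, giving (-6*s^6 + 27*s^5 - 61*s^4 + 52*s^3 + 23*s^2 - 59*s + 10)/(12*s^6 - 12*s^5 - 25*s^4 + 36*s^3 - 16*s^2 - 7*s + 6)
That last expression is T(s), already simplified. Scaling its denominator by 1/12 (the reciprocal of the leading coefficient) yields the monic denominator.

Answer: s^6 - s^5 - 25*s^4/12 + 3*s^3 - 4*s^2/3 - 7*s/12 + 1/2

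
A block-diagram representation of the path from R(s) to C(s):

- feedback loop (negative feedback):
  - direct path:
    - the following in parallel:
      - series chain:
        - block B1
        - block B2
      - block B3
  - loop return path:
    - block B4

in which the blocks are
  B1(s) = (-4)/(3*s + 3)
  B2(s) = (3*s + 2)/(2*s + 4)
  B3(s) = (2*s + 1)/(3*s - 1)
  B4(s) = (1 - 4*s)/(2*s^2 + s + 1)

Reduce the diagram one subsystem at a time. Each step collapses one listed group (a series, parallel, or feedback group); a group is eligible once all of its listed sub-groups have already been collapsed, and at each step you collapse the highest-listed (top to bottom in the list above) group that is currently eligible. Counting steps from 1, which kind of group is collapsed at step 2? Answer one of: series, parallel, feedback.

The answer is parallel.

Reasoning:
[1] reduce the series chain B1, B2
[2] reduce the parallel group (B1*B2), B3
[3] apply the feedback formula to ((B1*B2)+B3), B4
So the answer for step 2 is parallel.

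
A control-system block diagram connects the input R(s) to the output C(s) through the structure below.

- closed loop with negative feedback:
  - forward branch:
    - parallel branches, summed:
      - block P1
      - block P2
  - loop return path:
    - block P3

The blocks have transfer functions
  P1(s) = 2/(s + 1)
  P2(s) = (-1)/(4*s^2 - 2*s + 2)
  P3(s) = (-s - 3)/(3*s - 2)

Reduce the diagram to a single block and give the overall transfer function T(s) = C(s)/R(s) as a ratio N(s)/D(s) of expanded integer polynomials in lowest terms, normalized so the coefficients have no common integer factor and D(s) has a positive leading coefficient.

Reducing step by step:

[1] reduce the parallel group P1, P2 = (8*s^2 - 5*s + 3)/(4*s^3 + 2*s^2 + 2)
[2] apply the feedback formula to (P1+P2), P3: this yields T(s), and no further normalization is needed

Answer: (24*s^3 - 31*s^2 + 19*s - 6)/(12*s^4 - 10*s^3 - 23*s^2 + 18*s - 13)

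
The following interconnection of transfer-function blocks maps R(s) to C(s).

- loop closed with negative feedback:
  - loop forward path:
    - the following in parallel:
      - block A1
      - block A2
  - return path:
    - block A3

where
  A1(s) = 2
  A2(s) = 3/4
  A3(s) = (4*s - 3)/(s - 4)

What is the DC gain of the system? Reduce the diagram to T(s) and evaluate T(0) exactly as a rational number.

[1] combine A1, A2 in parallel -> 11/4
[2] collapse the loop ((A1+A2) forward, A3 return) -> (11*s - 44)/(48*s - 49)
That last expression is T(s); at s = 0 only the constant terms survive, so T(0) = -44/(-49) = 44/49.

Answer: 44/49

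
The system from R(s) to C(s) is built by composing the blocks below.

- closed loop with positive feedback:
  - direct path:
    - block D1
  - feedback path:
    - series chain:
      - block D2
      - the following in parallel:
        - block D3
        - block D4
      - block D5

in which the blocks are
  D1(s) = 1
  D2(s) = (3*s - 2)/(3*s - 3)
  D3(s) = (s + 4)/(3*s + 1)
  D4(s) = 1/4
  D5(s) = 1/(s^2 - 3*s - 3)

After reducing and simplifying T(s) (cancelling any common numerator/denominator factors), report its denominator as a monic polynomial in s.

1. reduce the parallel group D3, D4 gives (7*s + 17)/(12*s + 4)
2. series reduction of D2, (D3+D4), D5 gives (21*s^2 + 37*s - 34)/(36*s^4 - 132*s^3 - 48*s^2 + 108*s + 36)
3. collapse the loop (D1 forward, (D2*(D3+D4)*D5) return) gives (36*s^4 - 132*s^3 - 48*s^2 + 108*s + 36)/(36*s^4 - 132*s^3 - 69*s^2 + 71*s + 70)
That last expression is T(s), already simplified. Scaling its denominator by 1/36 (the reciprocal of the leading coefficient) yields the monic denominator.

Answer: s^4 - 11*s^3/3 - 23*s^2/12 + 71*s/36 + 35/18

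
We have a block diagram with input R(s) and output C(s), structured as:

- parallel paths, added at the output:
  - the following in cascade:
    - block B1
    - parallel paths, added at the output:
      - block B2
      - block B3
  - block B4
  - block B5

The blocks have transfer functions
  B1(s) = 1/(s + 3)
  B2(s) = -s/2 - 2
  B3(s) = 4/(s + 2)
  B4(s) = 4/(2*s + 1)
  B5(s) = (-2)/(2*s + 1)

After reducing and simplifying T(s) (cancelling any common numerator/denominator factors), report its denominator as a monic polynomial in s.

First reduce the diagram to T(s).

[1] add B2, B3 (parallel): (-s^2 - 6*s)/(2*s + 4)
[2] series reduction of B1, (B2+B3): (-s^2 - 6*s)/(2*s^2 + 10*s + 12)
[3] parallel reduction of (B1*(B2+B3)), B4, B5: (-2*s^3 - 9*s^2 + 14*s + 24)/(4*s^3 + 22*s^2 + 34*s + 12)
Step 3 gives the fully reduced T(s), with no common factor left to cancel. The denominator's leading coefficient is 4, so divide each of its coefficients by 4 to get the monic form.

Answer: s^3 + 11*s^2/2 + 17*s/2 + 3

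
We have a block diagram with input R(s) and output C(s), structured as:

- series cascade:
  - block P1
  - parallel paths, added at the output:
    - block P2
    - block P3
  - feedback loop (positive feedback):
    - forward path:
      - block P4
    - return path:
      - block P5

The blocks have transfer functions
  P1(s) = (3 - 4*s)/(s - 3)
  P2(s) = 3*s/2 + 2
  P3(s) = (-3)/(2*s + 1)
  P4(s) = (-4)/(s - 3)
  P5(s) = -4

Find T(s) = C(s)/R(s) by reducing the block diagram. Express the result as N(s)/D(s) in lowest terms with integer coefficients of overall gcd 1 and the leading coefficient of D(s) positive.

Step 1. combine P2, P3 in parallel: (6*s^2 + 11*s - 2)/(4*s + 2)
Step 2. apply the feedback formula to P4, P5: (-4)/(s - 19)
Step 3. multiply P1, (P2+P3), [P4/(1-P4*P5)] (series), giving the overall T(s)

Therefore the answer is (48*s^3 + 52*s^2 - 82*s + 12)/(2*s^3 - 43*s^2 + 92*s + 57).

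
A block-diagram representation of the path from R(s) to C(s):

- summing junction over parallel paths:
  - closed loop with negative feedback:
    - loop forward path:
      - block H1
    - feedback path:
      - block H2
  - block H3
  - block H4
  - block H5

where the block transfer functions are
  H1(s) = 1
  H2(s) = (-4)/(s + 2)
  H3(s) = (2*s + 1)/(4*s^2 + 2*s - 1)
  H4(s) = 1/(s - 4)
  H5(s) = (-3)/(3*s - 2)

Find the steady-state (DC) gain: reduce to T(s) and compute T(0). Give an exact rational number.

The answer is -3/4.

Reasoning:
Step 1. reduce the feedback loop with forward H1 and return H2 gives (s + 2)/(s - 2)
Step 2. parallel reduction of [H1/(1+H1*H2)], H3, H4, H5 gives (12*s^5 - 20*s^4 - 96*s^3 + 24*s^2 + 6*s - 12)/(12*s^5 - 74*s^4 + 101*s^3 + 28*s^2 - 68*s + 16)
DC gain: substitute s = 0 into T(s) from step 2: T(0) = -12/16 = -3/4.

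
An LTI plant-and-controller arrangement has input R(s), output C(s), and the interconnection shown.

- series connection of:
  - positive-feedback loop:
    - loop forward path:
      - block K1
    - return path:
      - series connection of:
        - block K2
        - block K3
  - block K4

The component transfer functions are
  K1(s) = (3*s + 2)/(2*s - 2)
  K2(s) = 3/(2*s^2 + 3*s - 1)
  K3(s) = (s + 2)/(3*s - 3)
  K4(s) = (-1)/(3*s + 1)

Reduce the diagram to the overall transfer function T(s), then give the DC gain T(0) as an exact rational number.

Step 1. series reduction of K2, K3 = (s + 2)/(2*s^3 + s^2 - 4*s + 1)
Step 2. collapse the loop (K1 forward, (K2*K3) return) = (6*s^4 + 7*s^3 - 10*s^2 - 5*s + 2)/(4*s^4 - 2*s^3 - 13*s^2 + 2*s - 6)
Step 3. series reduction of [K1/(1-K1*(K2*K3))], K4 = (-6*s^4 - 7*s^3 + 10*s^2 + 5*s - 2)/(12*s^5 - 2*s^4 - 41*s^3 - 7*s^2 - 16*s - 6)
Step 3 gives the overall T(s). Then T(0) = -2/(-6) = 1/3.

Answer: 1/3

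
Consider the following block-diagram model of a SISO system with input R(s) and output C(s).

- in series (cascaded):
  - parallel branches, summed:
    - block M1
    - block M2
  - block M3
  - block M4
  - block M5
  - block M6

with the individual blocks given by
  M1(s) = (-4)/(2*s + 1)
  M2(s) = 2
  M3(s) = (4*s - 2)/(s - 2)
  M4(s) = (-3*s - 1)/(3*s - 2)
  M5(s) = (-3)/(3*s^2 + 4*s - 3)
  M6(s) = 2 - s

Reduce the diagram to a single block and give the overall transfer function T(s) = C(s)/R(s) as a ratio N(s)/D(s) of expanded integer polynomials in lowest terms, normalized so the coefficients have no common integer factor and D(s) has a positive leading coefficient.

Step 1. combine M1, M2 in parallel = (4*s - 2)/(2*s + 1)
Step 2. reduce the series chain (M1+M2), M3, M4, M5, M6, giving the overall T(s)

Final answer: (-144*s^3 + 96*s^2 + 12*s - 12)/(18*s^4 + 21*s^3 - 28*s^2 - 5*s + 6)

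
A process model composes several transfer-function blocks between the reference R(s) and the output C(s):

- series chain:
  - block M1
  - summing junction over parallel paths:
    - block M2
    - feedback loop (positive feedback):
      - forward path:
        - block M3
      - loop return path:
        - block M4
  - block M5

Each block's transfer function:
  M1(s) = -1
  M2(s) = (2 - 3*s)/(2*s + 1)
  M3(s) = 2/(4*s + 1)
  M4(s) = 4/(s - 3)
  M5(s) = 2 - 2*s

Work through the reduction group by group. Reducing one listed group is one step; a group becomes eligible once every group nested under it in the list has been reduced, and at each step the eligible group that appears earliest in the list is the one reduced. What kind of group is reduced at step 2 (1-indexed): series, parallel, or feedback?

Step 1: close the feedback loop around M3, M4
Step 2: add M2, [M3/(1-M3*M4)] (parallel)
Step 3: multiply M1, (M2+[M3/(1-M3*M4)]), M5 (series)
Step 2 collapses a parallel group.

Hence the answer: parallel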